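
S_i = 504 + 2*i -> [504, 506, 508, 510, 512]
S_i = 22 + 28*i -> [22, 50, 78, 106, 134]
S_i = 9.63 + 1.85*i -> [9.63, 11.48, 13.33, 15.18, 17.03]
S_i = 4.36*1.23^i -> [4.36, 5.36, 6.6, 8.11, 9.98]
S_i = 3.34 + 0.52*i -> [3.34, 3.86, 4.38, 4.9, 5.42]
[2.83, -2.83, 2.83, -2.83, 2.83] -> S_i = 2.83*(-1.00)^i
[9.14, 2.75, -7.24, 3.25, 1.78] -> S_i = Random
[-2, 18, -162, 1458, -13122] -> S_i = -2*-9^i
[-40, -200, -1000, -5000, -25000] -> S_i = -40*5^i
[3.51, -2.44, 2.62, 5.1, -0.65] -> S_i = Random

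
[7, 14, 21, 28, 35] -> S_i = 7 + 7*i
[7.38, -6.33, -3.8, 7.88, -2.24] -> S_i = Random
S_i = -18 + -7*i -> [-18, -25, -32, -39, -46]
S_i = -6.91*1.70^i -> [-6.91, -11.75, -19.97, -33.95, -57.71]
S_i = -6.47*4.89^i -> [-6.47, -31.64, -154.71, -756.54, -3699.47]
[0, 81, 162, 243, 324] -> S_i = 0 + 81*i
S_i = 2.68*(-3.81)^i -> [2.68, -10.21, 38.9, -148.22, 564.72]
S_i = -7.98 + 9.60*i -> [-7.98, 1.62, 11.22, 20.82, 30.42]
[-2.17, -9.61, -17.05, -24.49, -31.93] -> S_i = -2.17 + -7.44*i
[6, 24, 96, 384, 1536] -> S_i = 6*4^i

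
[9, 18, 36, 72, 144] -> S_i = 9*2^i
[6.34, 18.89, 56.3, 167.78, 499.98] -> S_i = 6.34*2.98^i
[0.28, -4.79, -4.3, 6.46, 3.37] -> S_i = Random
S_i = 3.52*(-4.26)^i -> [3.52, -15.0, 63.88, -272.13, 1159.26]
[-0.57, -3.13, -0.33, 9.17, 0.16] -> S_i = Random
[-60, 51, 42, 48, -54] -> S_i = Random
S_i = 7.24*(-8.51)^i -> [7.24, -61.61, 524.32, -4461.98, 37971.42]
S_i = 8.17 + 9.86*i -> [8.17, 18.03, 27.89, 37.75, 47.61]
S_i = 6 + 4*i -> [6, 10, 14, 18, 22]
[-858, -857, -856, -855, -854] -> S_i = -858 + 1*i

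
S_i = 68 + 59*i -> [68, 127, 186, 245, 304]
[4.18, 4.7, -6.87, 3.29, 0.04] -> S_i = Random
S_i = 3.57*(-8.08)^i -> [3.57, -28.85, 233.07, -1883.23, 15216.46]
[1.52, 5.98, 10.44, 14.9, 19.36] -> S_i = 1.52 + 4.46*i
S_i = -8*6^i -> [-8, -48, -288, -1728, -10368]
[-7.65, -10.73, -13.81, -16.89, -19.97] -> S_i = -7.65 + -3.08*i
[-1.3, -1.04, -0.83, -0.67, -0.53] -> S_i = -1.30*0.80^i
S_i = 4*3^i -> [4, 12, 36, 108, 324]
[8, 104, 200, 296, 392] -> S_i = 8 + 96*i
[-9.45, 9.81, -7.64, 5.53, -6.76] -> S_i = Random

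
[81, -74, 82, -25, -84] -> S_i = Random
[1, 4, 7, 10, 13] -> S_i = 1 + 3*i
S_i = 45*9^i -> [45, 405, 3645, 32805, 295245]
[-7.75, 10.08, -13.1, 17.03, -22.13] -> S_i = -7.75*(-1.30)^i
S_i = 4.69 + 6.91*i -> [4.69, 11.6, 18.51, 25.42, 32.33]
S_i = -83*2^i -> [-83, -166, -332, -664, -1328]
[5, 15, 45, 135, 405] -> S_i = 5*3^i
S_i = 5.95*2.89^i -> [5.95, 17.2, 49.69, 143.62, 415.06]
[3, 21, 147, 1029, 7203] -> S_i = 3*7^i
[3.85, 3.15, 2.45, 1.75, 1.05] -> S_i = 3.85 + -0.70*i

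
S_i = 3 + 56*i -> [3, 59, 115, 171, 227]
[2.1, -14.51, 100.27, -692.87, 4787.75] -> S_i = 2.10*(-6.91)^i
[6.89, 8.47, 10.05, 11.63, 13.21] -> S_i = 6.89 + 1.58*i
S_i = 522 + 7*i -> [522, 529, 536, 543, 550]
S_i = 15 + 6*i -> [15, 21, 27, 33, 39]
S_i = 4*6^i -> [4, 24, 144, 864, 5184]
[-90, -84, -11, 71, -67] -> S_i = Random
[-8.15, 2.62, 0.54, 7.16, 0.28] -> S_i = Random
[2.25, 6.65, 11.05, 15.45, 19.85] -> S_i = 2.25 + 4.40*i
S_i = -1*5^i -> [-1, -5, -25, -125, -625]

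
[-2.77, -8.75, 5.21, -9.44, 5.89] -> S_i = Random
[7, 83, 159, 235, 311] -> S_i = 7 + 76*i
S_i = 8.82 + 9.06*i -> [8.82, 17.88, 26.94, 36.0, 45.06]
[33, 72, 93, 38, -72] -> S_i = Random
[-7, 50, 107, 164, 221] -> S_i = -7 + 57*i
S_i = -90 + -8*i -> [-90, -98, -106, -114, -122]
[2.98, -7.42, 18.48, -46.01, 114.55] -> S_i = 2.98*(-2.49)^i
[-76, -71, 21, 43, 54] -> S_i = Random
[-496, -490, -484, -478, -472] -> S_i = -496 + 6*i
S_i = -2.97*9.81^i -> [-2.97, -29.14, -285.82, -2803.91, -27506.32]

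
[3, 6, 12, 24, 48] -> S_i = 3*2^i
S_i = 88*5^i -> [88, 440, 2200, 11000, 55000]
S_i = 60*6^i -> [60, 360, 2160, 12960, 77760]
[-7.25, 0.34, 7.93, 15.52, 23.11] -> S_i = -7.25 + 7.59*i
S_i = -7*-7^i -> [-7, 49, -343, 2401, -16807]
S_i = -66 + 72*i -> [-66, 6, 78, 150, 222]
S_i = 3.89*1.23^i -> [3.89, 4.78, 5.89, 7.24, 8.9]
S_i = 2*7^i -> [2, 14, 98, 686, 4802]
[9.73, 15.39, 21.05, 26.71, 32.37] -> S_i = 9.73 + 5.66*i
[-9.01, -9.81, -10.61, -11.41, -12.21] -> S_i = -9.01 + -0.80*i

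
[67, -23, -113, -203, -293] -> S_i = 67 + -90*i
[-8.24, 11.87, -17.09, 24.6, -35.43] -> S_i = -8.24*(-1.44)^i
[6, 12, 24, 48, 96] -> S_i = 6*2^i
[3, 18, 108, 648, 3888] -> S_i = 3*6^i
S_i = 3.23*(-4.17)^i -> [3.23, -13.47, 56.17, -234.21, 976.67]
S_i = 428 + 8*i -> [428, 436, 444, 452, 460]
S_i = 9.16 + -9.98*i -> [9.16, -0.82, -10.8, -20.78, -30.76]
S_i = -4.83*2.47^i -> [-4.83, -11.93, -29.47, -72.78, -179.78]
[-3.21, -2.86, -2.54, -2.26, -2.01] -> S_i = -3.21*0.89^i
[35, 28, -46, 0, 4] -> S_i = Random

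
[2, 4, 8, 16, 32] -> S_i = 2*2^i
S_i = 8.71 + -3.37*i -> [8.71, 5.34, 1.97, -1.4, -4.77]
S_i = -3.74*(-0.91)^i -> [-3.74, 3.4, -3.1, 2.82, -2.56]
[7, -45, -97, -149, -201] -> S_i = 7 + -52*i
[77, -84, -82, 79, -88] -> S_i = Random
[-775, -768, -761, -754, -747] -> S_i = -775 + 7*i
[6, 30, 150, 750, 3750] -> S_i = 6*5^i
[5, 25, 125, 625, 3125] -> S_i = 5*5^i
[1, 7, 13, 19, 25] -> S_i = 1 + 6*i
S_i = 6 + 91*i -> [6, 97, 188, 279, 370]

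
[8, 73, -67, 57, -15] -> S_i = Random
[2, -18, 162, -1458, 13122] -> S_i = 2*-9^i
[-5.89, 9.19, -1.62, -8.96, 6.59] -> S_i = Random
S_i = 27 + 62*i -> [27, 89, 151, 213, 275]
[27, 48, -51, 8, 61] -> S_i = Random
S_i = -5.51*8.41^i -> [-5.51, -46.34, -389.71, -3277.48, -27563.58]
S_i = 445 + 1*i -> [445, 446, 447, 448, 449]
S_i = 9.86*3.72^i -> [9.86, 36.68, 136.45, 507.58, 1888.2]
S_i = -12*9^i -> [-12, -108, -972, -8748, -78732]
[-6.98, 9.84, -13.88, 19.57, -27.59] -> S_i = -6.98*(-1.41)^i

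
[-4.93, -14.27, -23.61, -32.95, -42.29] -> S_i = -4.93 + -9.34*i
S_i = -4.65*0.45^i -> [-4.65, -2.09, -0.94, -0.42, -0.19]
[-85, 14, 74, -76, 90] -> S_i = Random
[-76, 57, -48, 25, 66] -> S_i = Random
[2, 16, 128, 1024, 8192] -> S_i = 2*8^i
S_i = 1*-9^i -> [1, -9, 81, -729, 6561]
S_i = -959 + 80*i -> [-959, -879, -799, -719, -639]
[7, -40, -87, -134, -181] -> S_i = 7 + -47*i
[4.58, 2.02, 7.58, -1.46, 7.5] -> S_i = Random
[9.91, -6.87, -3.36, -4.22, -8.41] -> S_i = Random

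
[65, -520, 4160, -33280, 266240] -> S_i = 65*-8^i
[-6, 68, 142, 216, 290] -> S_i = -6 + 74*i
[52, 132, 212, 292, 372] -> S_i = 52 + 80*i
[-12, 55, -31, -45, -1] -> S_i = Random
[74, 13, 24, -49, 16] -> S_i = Random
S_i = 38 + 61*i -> [38, 99, 160, 221, 282]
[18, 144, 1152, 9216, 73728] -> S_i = 18*8^i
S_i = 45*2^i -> [45, 90, 180, 360, 720]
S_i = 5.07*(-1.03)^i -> [5.07, -5.22, 5.38, -5.54, 5.71]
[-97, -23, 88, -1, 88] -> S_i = Random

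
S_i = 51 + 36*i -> [51, 87, 123, 159, 195]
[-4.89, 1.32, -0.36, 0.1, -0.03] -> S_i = -4.89*(-0.27)^i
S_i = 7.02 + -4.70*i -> [7.02, 2.32, -2.38, -7.08, -11.78]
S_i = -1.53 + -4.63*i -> [-1.53, -6.16, -10.79, -15.42, -20.05]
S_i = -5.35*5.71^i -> [-5.35, -30.55, -174.43, -996.01, -5687.2]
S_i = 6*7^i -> [6, 42, 294, 2058, 14406]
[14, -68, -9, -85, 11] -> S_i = Random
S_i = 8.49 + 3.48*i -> [8.49, 11.97, 15.45, 18.93, 22.41]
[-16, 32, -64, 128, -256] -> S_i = -16*-2^i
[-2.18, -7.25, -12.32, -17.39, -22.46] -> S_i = -2.18 + -5.07*i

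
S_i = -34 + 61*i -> [-34, 27, 88, 149, 210]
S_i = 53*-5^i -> [53, -265, 1325, -6625, 33125]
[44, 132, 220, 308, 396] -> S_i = 44 + 88*i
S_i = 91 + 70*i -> [91, 161, 231, 301, 371]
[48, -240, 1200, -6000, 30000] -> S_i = 48*-5^i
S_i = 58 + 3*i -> [58, 61, 64, 67, 70]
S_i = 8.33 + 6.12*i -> [8.33, 14.45, 20.57, 26.69, 32.81]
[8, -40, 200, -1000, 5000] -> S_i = 8*-5^i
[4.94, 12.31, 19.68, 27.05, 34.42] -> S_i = 4.94 + 7.37*i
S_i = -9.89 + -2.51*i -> [-9.89, -12.4, -14.91, -17.42, -19.93]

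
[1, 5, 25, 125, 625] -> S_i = 1*5^i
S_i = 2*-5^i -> [2, -10, 50, -250, 1250]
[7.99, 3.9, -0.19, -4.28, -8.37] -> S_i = 7.99 + -4.09*i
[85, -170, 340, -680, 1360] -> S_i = 85*-2^i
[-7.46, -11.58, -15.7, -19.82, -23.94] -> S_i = -7.46 + -4.12*i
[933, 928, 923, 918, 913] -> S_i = 933 + -5*i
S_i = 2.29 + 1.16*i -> [2.29, 3.45, 4.61, 5.77, 6.93]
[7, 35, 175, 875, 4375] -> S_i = 7*5^i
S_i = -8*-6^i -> [-8, 48, -288, 1728, -10368]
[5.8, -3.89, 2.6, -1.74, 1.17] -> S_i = 5.80*(-0.67)^i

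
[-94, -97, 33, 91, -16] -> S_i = Random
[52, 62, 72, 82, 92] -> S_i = 52 + 10*i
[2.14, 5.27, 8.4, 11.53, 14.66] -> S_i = 2.14 + 3.13*i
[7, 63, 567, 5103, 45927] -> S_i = 7*9^i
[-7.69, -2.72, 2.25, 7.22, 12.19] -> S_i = -7.69 + 4.97*i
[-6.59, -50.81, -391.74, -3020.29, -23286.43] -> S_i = -6.59*7.71^i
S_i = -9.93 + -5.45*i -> [-9.93, -15.38, -20.83, -26.28, -31.73]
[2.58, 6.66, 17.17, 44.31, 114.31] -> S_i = 2.58*2.58^i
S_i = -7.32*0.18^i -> [-7.32, -1.32, -0.24, -0.04, -0.01]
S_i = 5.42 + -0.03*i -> [5.42, 5.39, 5.36, 5.33, 5.3]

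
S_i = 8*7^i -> [8, 56, 392, 2744, 19208]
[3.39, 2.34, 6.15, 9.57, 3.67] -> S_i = Random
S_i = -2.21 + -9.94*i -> [-2.21, -12.15, -22.09, -32.03, -41.97]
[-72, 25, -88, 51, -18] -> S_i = Random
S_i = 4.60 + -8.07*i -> [4.6, -3.47, -11.54, -19.61, -27.68]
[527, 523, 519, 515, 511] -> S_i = 527 + -4*i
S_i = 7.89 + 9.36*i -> [7.89, 17.25, 26.61, 35.97, 45.33]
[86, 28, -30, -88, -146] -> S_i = 86 + -58*i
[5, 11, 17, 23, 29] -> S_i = 5 + 6*i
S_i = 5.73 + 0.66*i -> [5.73, 6.39, 7.05, 7.71, 8.37]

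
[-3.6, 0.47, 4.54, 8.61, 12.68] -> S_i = -3.60 + 4.07*i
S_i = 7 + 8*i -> [7, 15, 23, 31, 39]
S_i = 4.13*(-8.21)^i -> [4.13, -33.91, 278.38, -2285.49, 18763.88]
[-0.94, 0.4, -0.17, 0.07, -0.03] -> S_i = -0.94*(-0.43)^i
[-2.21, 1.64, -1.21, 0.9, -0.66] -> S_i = -2.21*(-0.74)^i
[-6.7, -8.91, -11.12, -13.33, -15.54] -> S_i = -6.70 + -2.21*i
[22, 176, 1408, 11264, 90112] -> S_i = 22*8^i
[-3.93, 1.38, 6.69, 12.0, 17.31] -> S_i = -3.93 + 5.31*i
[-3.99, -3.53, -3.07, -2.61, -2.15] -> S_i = -3.99 + 0.46*i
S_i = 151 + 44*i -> [151, 195, 239, 283, 327]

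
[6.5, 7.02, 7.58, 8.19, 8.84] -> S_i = 6.50*1.08^i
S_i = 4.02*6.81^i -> [4.02, 27.38, 186.43, 1269.6, 8645.99]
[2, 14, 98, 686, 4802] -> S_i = 2*7^i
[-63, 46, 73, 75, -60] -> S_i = Random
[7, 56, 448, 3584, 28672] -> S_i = 7*8^i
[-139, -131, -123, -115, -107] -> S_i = -139 + 8*i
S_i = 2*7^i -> [2, 14, 98, 686, 4802]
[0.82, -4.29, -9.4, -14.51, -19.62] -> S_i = 0.82 + -5.11*i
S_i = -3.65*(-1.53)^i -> [-3.65, 5.58, -8.54, 13.07, -20.0]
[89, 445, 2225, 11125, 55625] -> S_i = 89*5^i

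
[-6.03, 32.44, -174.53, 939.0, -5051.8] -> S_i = -6.03*(-5.38)^i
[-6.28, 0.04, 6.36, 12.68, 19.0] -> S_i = -6.28 + 6.32*i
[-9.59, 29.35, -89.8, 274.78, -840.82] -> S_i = -9.59*(-3.06)^i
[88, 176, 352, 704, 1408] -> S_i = 88*2^i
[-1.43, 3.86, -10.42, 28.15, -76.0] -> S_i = -1.43*(-2.70)^i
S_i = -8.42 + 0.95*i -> [-8.42, -7.47, -6.52, -5.57, -4.62]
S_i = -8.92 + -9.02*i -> [-8.92, -17.94, -26.96, -35.98, -45.0]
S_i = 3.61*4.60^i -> [3.61, 16.61, 76.39, 351.38, 1616.36]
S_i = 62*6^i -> [62, 372, 2232, 13392, 80352]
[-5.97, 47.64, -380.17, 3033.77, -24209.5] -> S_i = -5.97*(-7.98)^i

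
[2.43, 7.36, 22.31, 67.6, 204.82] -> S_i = 2.43*3.03^i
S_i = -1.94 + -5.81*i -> [-1.94, -7.75, -13.56, -19.37, -25.18]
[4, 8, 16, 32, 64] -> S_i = 4*2^i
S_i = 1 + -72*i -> [1, -71, -143, -215, -287]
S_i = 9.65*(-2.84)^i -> [9.65, -27.41, 77.83, -221.05, 627.77]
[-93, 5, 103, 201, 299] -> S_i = -93 + 98*i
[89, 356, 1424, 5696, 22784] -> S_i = 89*4^i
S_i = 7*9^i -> [7, 63, 567, 5103, 45927]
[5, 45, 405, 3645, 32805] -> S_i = 5*9^i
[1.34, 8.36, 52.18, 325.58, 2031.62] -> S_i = 1.34*6.24^i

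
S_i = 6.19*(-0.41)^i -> [6.19, -2.54, 1.04, -0.43, 0.17]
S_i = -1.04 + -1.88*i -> [-1.04, -2.92, -4.8, -6.68, -8.56]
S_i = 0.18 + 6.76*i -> [0.18, 6.94, 13.7, 20.46, 27.22]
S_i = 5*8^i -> [5, 40, 320, 2560, 20480]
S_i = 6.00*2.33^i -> [6.0, 13.98, 32.57, 75.9, 176.84]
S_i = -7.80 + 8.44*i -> [-7.8, 0.64, 9.08, 17.52, 25.96]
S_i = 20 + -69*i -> [20, -49, -118, -187, -256]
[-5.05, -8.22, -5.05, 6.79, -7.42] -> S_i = Random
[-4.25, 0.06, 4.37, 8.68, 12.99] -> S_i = -4.25 + 4.31*i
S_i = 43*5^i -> [43, 215, 1075, 5375, 26875]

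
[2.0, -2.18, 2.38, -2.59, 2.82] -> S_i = 2.00*(-1.09)^i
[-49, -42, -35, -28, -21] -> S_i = -49 + 7*i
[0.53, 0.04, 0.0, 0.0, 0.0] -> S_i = 0.53*0.07^i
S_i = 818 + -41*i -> [818, 777, 736, 695, 654]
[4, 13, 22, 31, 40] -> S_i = 4 + 9*i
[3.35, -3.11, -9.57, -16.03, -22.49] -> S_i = 3.35 + -6.46*i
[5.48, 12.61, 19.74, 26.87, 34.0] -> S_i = 5.48 + 7.13*i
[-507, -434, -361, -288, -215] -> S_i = -507 + 73*i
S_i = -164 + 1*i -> [-164, -163, -162, -161, -160]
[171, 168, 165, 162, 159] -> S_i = 171 + -3*i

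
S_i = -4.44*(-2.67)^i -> [-4.44, 11.85, -31.65, 84.51, -225.65]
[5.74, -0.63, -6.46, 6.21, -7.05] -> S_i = Random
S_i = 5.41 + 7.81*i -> [5.41, 13.22, 21.03, 28.84, 36.65]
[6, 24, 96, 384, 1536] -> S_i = 6*4^i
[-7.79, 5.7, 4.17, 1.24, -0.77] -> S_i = Random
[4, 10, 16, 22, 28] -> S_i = 4 + 6*i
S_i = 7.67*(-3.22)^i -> [7.67, -24.7, 79.53, -256.07, 824.55]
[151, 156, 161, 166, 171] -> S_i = 151 + 5*i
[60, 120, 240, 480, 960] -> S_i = 60*2^i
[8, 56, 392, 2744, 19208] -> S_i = 8*7^i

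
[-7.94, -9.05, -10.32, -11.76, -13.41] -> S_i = -7.94*1.14^i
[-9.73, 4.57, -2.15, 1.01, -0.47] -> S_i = -9.73*(-0.47)^i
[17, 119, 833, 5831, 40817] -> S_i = 17*7^i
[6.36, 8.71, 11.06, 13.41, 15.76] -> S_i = 6.36 + 2.35*i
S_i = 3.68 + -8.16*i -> [3.68, -4.48, -12.64, -20.8, -28.96]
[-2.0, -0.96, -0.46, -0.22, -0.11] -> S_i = -2.00*0.48^i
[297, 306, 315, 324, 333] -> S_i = 297 + 9*i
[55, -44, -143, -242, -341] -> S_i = 55 + -99*i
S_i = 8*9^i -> [8, 72, 648, 5832, 52488]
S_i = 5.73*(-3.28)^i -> [5.73, -18.79, 61.65, -202.2, 663.21]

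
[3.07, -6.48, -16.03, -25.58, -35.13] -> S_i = 3.07 + -9.55*i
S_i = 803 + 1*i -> [803, 804, 805, 806, 807]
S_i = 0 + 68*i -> [0, 68, 136, 204, 272]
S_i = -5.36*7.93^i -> [-5.36, -42.5, -337.06, -2672.91, -21196.18]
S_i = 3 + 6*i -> [3, 9, 15, 21, 27]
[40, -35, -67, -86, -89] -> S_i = Random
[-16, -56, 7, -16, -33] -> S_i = Random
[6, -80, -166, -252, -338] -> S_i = 6 + -86*i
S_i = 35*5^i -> [35, 175, 875, 4375, 21875]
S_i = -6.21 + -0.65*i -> [-6.21, -6.86, -7.51, -8.16, -8.81]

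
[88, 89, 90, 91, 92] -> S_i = 88 + 1*i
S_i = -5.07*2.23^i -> [-5.07, -11.31, -25.21, -56.22, -125.38]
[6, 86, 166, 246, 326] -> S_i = 6 + 80*i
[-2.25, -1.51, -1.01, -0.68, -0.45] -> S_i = -2.25*0.67^i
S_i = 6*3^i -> [6, 18, 54, 162, 486]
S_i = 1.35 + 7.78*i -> [1.35, 9.13, 16.91, 24.69, 32.47]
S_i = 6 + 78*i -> [6, 84, 162, 240, 318]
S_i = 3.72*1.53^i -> [3.72, 5.69, 8.71, 13.32, 20.38]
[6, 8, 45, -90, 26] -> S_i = Random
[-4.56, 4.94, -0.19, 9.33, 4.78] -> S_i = Random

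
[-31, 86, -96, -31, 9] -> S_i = Random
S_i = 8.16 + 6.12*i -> [8.16, 14.28, 20.4, 26.52, 32.64]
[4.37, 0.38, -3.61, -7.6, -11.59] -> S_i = 4.37 + -3.99*i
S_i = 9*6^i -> [9, 54, 324, 1944, 11664]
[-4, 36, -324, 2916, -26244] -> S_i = -4*-9^i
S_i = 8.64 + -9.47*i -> [8.64, -0.83, -10.3, -19.77, -29.24]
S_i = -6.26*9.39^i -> [-6.26, -58.78, -551.96, -5182.88, -48667.24]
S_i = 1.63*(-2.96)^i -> [1.63, -4.82, 14.28, -42.27, 125.13]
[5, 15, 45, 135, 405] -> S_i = 5*3^i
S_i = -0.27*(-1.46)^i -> [-0.27, 0.39, -0.58, 0.84, -1.23]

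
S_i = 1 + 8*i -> [1, 9, 17, 25, 33]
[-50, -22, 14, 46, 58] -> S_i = Random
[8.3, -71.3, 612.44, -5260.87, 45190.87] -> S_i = 8.30*(-8.59)^i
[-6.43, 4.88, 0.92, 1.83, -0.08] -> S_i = Random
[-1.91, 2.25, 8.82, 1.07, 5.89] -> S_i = Random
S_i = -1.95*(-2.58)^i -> [-1.95, 5.03, -12.98, 33.49, -86.4]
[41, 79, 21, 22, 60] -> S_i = Random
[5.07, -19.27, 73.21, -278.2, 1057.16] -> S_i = 5.07*(-3.80)^i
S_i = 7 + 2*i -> [7, 9, 11, 13, 15]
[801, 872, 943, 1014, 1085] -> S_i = 801 + 71*i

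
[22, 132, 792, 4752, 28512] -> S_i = 22*6^i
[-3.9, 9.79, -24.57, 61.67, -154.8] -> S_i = -3.90*(-2.51)^i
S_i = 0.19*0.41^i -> [0.19, 0.08, 0.03, 0.01, 0.01]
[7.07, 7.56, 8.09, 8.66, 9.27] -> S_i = 7.07*1.07^i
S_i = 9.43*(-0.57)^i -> [9.43, -5.38, 3.06, -1.75, 1.0]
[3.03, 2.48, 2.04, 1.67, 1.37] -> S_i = 3.03*0.82^i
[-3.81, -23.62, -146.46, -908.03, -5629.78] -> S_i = -3.81*6.20^i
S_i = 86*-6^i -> [86, -516, 3096, -18576, 111456]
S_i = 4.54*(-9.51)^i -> [4.54, -43.18, 410.6, -3904.79, 37134.53]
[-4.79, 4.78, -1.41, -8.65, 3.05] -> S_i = Random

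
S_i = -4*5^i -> [-4, -20, -100, -500, -2500]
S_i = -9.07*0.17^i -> [-9.07, -1.54, -0.26, -0.04, -0.01]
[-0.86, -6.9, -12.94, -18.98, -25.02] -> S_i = -0.86 + -6.04*i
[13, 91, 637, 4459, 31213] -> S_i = 13*7^i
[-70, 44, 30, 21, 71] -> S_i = Random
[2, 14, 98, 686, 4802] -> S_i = 2*7^i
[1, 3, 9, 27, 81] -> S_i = 1*3^i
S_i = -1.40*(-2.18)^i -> [-1.4, 3.05, -6.65, 14.5, -31.62]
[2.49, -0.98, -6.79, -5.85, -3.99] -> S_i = Random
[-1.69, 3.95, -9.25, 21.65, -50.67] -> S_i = -1.69*(-2.34)^i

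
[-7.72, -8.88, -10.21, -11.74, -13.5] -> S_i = -7.72*1.15^i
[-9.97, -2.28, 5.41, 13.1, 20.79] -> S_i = -9.97 + 7.69*i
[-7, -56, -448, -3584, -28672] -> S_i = -7*8^i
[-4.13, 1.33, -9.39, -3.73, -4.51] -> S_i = Random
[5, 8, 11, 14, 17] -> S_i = 5 + 3*i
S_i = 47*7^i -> [47, 329, 2303, 16121, 112847]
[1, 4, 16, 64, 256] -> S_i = 1*4^i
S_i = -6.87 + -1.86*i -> [-6.87, -8.73, -10.59, -12.45, -14.31]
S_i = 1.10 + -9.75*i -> [1.1, -8.65, -18.4, -28.15, -37.9]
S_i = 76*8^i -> [76, 608, 4864, 38912, 311296]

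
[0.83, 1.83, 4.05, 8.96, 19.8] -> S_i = 0.83*2.21^i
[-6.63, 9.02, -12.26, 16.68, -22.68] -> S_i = -6.63*(-1.36)^i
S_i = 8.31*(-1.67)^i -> [8.31, -13.88, 23.18, -38.7, 64.63]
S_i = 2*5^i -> [2, 10, 50, 250, 1250]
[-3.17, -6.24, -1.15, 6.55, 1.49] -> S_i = Random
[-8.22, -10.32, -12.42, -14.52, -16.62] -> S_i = -8.22 + -2.10*i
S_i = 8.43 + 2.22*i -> [8.43, 10.65, 12.87, 15.09, 17.31]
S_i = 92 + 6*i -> [92, 98, 104, 110, 116]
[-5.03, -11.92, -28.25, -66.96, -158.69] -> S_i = -5.03*2.37^i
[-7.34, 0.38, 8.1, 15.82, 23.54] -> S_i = -7.34 + 7.72*i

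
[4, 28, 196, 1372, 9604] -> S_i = 4*7^i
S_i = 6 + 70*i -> [6, 76, 146, 216, 286]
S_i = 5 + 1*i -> [5, 6, 7, 8, 9]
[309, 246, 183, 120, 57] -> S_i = 309 + -63*i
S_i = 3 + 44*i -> [3, 47, 91, 135, 179]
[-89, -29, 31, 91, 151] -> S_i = -89 + 60*i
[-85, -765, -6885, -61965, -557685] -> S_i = -85*9^i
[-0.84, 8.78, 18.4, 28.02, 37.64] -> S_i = -0.84 + 9.62*i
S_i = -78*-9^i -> [-78, 702, -6318, 56862, -511758]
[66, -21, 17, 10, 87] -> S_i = Random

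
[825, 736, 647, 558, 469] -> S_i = 825 + -89*i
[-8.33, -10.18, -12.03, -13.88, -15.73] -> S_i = -8.33 + -1.85*i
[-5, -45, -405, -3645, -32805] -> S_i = -5*9^i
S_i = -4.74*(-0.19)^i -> [-4.74, 0.9, -0.17, 0.03, -0.01]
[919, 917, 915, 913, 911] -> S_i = 919 + -2*i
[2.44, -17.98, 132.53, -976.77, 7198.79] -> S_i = 2.44*(-7.37)^i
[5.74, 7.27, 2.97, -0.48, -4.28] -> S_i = Random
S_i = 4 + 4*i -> [4, 8, 12, 16, 20]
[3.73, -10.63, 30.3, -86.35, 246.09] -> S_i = 3.73*(-2.85)^i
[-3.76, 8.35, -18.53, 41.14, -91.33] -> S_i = -3.76*(-2.22)^i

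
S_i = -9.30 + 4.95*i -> [-9.3, -4.35, 0.6, 5.55, 10.5]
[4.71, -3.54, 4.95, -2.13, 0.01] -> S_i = Random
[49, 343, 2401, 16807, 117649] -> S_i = 49*7^i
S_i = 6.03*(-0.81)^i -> [6.03, -4.88, 3.96, -3.2, 2.6]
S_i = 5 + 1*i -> [5, 6, 7, 8, 9]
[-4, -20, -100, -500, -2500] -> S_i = -4*5^i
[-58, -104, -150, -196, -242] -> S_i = -58 + -46*i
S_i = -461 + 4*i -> [-461, -457, -453, -449, -445]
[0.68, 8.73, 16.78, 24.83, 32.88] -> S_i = 0.68 + 8.05*i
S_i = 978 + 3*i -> [978, 981, 984, 987, 990]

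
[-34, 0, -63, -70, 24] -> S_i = Random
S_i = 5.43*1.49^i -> [5.43, 8.09, 12.06, 17.96, 26.76]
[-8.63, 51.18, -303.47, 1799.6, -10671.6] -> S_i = -8.63*(-5.93)^i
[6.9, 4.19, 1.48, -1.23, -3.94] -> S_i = 6.90 + -2.71*i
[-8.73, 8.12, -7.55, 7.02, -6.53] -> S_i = -8.73*(-0.93)^i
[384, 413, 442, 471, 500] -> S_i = 384 + 29*i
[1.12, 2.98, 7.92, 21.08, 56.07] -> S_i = 1.12*2.66^i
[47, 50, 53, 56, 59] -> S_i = 47 + 3*i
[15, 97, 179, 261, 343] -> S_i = 15 + 82*i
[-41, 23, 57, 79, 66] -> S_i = Random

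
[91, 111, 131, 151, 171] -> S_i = 91 + 20*i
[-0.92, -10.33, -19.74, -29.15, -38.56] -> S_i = -0.92 + -9.41*i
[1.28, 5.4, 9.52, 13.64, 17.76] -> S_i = 1.28 + 4.12*i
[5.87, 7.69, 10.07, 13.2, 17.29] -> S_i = 5.87*1.31^i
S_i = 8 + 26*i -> [8, 34, 60, 86, 112]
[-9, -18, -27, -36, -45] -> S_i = -9 + -9*i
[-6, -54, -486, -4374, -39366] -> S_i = -6*9^i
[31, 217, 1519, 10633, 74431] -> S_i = 31*7^i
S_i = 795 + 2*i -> [795, 797, 799, 801, 803]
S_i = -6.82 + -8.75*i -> [-6.82, -15.57, -24.32, -33.07, -41.82]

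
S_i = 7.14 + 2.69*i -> [7.14, 9.83, 12.52, 15.21, 17.9]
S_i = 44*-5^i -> [44, -220, 1100, -5500, 27500]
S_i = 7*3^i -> [7, 21, 63, 189, 567]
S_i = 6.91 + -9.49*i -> [6.91, -2.58, -12.07, -21.56, -31.05]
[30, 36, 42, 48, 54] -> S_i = 30 + 6*i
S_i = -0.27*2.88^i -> [-0.27, -0.78, -2.24, -6.45, -18.58]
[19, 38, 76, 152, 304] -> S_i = 19*2^i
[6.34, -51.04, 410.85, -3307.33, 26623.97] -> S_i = 6.34*(-8.05)^i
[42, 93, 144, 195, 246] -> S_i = 42 + 51*i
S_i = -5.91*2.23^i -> [-5.91, -13.18, -29.39, -65.54, -146.15]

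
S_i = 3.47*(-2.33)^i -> [3.47, -8.09, 18.84, -43.89, 102.27]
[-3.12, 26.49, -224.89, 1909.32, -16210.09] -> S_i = -3.12*(-8.49)^i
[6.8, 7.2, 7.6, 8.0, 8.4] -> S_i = 6.80 + 0.40*i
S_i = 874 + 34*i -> [874, 908, 942, 976, 1010]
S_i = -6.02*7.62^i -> [-6.02, -45.87, -349.55, -2663.55, -20296.28]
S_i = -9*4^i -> [-9, -36, -144, -576, -2304]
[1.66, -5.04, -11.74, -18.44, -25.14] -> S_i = 1.66 + -6.70*i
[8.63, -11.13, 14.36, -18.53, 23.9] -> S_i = 8.63*(-1.29)^i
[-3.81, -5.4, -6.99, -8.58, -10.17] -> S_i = -3.81 + -1.59*i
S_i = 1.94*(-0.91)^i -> [1.94, -1.77, 1.61, -1.46, 1.33]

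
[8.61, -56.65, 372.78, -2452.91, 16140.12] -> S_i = 8.61*(-6.58)^i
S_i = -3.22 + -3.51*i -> [-3.22, -6.73, -10.24, -13.75, -17.26]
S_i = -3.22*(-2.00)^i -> [-3.22, 6.44, -12.88, 25.76, -51.52]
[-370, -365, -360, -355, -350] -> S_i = -370 + 5*i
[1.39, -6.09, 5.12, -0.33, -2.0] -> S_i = Random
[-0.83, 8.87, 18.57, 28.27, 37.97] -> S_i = -0.83 + 9.70*i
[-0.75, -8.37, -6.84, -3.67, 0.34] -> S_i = Random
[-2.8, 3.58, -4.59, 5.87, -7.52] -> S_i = -2.80*(-1.28)^i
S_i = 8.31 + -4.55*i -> [8.31, 3.76, -0.79, -5.34, -9.89]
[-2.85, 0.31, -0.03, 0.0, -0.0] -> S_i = -2.85*(-0.11)^i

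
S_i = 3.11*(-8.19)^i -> [3.11, -25.47, 208.61, -1708.49, 13992.52]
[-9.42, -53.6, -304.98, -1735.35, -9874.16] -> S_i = -9.42*5.69^i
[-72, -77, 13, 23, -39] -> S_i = Random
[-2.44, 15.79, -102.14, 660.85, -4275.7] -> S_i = -2.44*(-6.47)^i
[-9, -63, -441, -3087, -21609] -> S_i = -9*7^i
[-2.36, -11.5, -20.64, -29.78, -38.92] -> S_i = -2.36 + -9.14*i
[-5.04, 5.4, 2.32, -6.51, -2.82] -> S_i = Random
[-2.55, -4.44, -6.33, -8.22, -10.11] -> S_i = -2.55 + -1.89*i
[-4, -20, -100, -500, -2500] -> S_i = -4*5^i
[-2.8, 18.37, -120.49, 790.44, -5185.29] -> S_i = -2.80*(-6.56)^i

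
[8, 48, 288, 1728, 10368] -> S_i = 8*6^i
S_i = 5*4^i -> [5, 20, 80, 320, 1280]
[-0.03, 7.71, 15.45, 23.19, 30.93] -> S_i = -0.03 + 7.74*i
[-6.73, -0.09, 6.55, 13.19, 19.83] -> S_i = -6.73 + 6.64*i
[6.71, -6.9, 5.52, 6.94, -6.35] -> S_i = Random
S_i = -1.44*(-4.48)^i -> [-1.44, 6.45, -28.9, 129.48, -580.06]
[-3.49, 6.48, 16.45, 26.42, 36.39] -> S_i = -3.49 + 9.97*i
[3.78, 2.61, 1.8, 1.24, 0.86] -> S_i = 3.78*0.69^i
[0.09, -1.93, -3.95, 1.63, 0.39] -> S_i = Random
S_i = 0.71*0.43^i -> [0.71, 0.31, 0.13, 0.06, 0.02]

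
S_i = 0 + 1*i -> [0, 1, 2, 3, 4]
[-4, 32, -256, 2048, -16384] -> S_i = -4*-8^i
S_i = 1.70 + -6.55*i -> [1.7, -4.85, -11.4, -17.95, -24.5]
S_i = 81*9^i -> [81, 729, 6561, 59049, 531441]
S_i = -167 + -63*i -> [-167, -230, -293, -356, -419]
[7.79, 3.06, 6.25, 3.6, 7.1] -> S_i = Random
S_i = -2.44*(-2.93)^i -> [-2.44, 7.15, -20.95, 61.38, -179.83]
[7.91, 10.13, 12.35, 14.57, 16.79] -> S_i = 7.91 + 2.22*i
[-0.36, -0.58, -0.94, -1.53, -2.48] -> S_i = -0.36*1.62^i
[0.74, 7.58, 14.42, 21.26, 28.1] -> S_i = 0.74 + 6.84*i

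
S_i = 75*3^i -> [75, 225, 675, 2025, 6075]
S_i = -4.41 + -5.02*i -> [-4.41, -9.43, -14.45, -19.47, -24.49]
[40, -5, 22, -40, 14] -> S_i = Random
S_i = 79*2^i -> [79, 158, 316, 632, 1264]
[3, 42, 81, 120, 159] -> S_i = 3 + 39*i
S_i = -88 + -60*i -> [-88, -148, -208, -268, -328]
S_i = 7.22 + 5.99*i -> [7.22, 13.21, 19.2, 25.19, 31.18]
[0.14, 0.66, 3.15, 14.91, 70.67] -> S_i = 0.14*4.74^i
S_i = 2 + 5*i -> [2, 7, 12, 17, 22]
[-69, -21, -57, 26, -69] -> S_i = Random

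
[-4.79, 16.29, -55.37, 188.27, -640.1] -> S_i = -4.79*(-3.40)^i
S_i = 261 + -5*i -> [261, 256, 251, 246, 241]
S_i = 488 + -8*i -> [488, 480, 472, 464, 456]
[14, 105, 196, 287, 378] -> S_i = 14 + 91*i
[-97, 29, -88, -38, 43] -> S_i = Random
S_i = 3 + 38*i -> [3, 41, 79, 117, 155]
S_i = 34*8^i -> [34, 272, 2176, 17408, 139264]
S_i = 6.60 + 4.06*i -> [6.6, 10.66, 14.72, 18.78, 22.84]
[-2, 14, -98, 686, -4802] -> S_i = -2*-7^i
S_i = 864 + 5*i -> [864, 869, 874, 879, 884]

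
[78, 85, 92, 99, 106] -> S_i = 78 + 7*i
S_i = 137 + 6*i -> [137, 143, 149, 155, 161]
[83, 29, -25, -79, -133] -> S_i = 83 + -54*i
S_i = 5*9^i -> [5, 45, 405, 3645, 32805]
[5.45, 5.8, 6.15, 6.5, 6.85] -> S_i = 5.45 + 0.35*i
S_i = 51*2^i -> [51, 102, 204, 408, 816]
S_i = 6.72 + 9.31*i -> [6.72, 16.03, 25.34, 34.65, 43.96]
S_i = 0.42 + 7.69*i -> [0.42, 8.11, 15.8, 23.49, 31.18]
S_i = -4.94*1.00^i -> [-4.94, -4.94, -4.94, -4.94, -4.94]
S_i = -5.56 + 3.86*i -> [-5.56, -1.7, 2.16, 6.02, 9.88]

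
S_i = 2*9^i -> [2, 18, 162, 1458, 13122]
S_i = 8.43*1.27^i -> [8.43, 10.71, 13.6, 17.27, 21.93]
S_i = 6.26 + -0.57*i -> [6.26, 5.69, 5.12, 4.55, 3.98]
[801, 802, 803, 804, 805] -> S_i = 801 + 1*i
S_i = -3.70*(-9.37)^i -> [-3.7, 34.67, -324.85, 3043.83, -28520.69]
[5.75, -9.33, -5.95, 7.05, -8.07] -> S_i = Random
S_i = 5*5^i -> [5, 25, 125, 625, 3125]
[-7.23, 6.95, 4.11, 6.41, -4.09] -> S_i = Random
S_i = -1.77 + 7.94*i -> [-1.77, 6.17, 14.11, 22.05, 29.99]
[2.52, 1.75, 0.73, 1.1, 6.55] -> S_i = Random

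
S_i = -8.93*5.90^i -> [-8.93, -52.69, -310.85, -1834.03, -10820.8]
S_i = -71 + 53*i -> [-71, -18, 35, 88, 141]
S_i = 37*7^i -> [37, 259, 1813, 12691, 88837]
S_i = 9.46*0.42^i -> [9.46, 3.97, 1.67, 0.7, 0.29]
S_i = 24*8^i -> [24, 192, 1536, 12288, 98304]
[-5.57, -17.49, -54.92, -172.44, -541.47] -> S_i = -5.57*3.14^i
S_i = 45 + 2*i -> [45, 47, 49, 51, 53]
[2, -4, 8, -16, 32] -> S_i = 2*-2^i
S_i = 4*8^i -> [4, 32, 256, 2048, 16384]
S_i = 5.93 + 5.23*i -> [5.93, 11.16, 16.39, 21.62, 26.85]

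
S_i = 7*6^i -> [7, 42, 252, 1512, 9072]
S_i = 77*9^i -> [77, 693, 6237, 56133, 505197]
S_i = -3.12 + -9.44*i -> [-3.12, -12.56, -22.0, -31.44, -40.88]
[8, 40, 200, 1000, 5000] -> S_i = 8*5^i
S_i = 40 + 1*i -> [40, 41, 42, 43, 44]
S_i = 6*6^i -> [6, 36, 216, 1296, 7776]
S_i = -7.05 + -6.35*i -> [-7.05, -13.4, -19.75, -26.1, -32.45]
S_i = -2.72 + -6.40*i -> [-2.72, -9.12, -15.52, -21.92, -28.32]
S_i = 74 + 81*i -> [74, 155, 236, 317, 398]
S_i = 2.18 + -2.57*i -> [2.18, -0.39, -2.96, -5.53, -8.1]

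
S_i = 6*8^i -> [6, 48, 384, 3072, 24576]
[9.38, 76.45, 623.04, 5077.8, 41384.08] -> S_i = 9.38*8.15^i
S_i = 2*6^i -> [2, 12, 72, 432, 2592]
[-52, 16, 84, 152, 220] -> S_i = -52 + 68*i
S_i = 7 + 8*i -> [7, 15, 23, 31, 39]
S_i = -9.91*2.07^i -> [-9.91, -20.51, -42.46, -87.9, -181.95]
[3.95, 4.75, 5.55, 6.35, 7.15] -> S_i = 3.95 + 0.80*i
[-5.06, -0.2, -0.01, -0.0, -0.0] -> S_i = -5.06*0.04^i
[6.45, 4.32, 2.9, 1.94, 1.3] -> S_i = 6.45*0.67^i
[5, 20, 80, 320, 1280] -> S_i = 5*4^i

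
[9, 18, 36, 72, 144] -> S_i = 9*2^i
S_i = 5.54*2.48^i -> [5.54, 13.74, 34.07, 84.5, 209.56]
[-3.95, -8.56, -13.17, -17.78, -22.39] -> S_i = -3.95 + -4.61*i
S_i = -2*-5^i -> [-2, 10, -50, 250, -1250]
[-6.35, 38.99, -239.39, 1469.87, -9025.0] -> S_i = -6.35*(-6.14)^i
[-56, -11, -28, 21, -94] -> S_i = Random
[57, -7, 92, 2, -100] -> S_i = Random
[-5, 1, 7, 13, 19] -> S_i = -5 + 6*i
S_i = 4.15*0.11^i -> [4.15, 0.46, 0.05, 0.01, 0.0]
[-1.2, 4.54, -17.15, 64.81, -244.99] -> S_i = -1.20*(-3.78)^i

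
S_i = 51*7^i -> [51, 357, 2499, 17493, 122451]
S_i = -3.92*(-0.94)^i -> [-3.92, 3.68, -3.46, 3.26, -3.06]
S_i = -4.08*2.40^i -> [-4.08, -9.79, -23.5, -56.4, -135.36]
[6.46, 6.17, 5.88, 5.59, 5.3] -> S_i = 6.46 + -0.29*i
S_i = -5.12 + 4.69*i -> [-5.12, -0.43, 4.26, 8.95, 13.64]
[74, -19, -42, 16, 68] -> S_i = Random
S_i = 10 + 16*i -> [10, 26, 42, 58, 74]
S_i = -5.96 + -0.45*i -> [-5.96, -6.41, -6.86, -7.31, -7.76]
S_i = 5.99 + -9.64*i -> [5.99, -3.65, -13.29, -22.93, -32.57]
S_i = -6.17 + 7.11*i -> [-6.17, 0.94, 8.05, 15.16, 22.27]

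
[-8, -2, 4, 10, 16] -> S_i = -8 + 6*i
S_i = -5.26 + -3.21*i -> [-5.26, -8.47, -11.68, -14.89, -18.1]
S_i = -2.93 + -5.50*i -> [-2.93, -8.43, -13.93, -19.43, -24.93]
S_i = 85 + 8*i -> [85, 93, 101, 109, 117]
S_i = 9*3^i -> [9, 27, 81, 243, 729]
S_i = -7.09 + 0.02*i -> [-7.09, -7.07, -7.05, -7.03, -7.01]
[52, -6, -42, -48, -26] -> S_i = Random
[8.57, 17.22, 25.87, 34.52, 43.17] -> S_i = 8.57 + 8.65*i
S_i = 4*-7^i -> [4, -28, 196, -1372, 9604]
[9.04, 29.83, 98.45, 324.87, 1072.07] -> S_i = 9.04*3.30^i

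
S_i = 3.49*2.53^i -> [3.49, 8.83, 22.34, 56.52, 142.99]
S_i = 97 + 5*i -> [97, 102, 107, 112, 117]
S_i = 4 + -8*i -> [4, -4, -12, -20, -28]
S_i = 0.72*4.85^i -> [0.72, 3.49, 16.94, 82.14, 398.38]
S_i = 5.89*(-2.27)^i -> [5.89, -13.37, 30.35, -68.9, 156.39]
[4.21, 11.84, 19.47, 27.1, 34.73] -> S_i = 4.21 + 7.63*i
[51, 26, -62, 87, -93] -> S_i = Random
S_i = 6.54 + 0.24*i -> [6.54, 6.78, 7.02, 7.26, 7.5]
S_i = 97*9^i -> [97, 873, 7857, 70713, 636417]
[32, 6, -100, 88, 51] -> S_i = Random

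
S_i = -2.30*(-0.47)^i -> [-2.3, 1.08, -0.51, 0.24, -0.11]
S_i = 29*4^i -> [29, 116, 464, 1856, 7424]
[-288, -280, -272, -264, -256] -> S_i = -288 + 8*i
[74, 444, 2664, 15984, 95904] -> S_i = 74*6^i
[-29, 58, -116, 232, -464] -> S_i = -29*-2^i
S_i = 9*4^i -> [9, 36, 144, 576, 2304]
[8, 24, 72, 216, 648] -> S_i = 8*3^i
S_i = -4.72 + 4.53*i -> [-4.72, -0.19, 4.34, 8.87, 13.4]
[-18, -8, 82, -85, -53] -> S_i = Random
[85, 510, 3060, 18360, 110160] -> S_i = 85*6^i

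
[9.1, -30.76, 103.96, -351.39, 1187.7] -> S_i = 9.10*(-3.38)^i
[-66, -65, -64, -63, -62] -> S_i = -66 + 1*i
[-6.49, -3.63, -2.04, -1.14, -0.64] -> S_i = -6.49*0.56^i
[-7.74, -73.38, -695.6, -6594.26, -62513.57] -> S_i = -7.74*9.48^i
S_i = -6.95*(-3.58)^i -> [-6.95, 24.88, -89.07, 318.88, -1141.61]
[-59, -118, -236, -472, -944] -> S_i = -59*2^i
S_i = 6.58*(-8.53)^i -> [6.58, -56.13, 478.77, -4083.88, 34835.5]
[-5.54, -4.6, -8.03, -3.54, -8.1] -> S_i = Random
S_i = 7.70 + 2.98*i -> [7.7, 10.68, 13.66, 16.64, 19.62]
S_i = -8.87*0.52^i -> [-8.87, -4.61, -2.4, -1.25, -0.65]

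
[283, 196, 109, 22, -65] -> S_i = 283 + -87*i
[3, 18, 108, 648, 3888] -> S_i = 3*6^i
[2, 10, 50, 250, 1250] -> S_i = 2*5^i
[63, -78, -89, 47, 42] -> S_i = Random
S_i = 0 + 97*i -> [0, 97, 194, 291, 388]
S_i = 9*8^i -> [9, 72, 576, 4608, 36864]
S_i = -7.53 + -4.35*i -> [-7.53, -11.88, -16.23, -20.58, -24.93]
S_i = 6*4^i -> [6, 24, 96, 384, 1536]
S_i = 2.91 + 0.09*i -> [2.91, 3.0, 3.09, 3.18, 3.27]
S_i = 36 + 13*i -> [36, 49, 62, 75, 88]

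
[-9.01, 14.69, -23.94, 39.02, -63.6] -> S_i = -9.01*(-1.63)^i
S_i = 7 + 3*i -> [7, 10, 13, 16, 19]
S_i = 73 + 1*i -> [73, 74, 75, 76, 77]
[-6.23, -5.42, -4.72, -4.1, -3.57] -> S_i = -6.23*0.87^i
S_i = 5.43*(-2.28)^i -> [5.43, -12.38, 28.23, -64.36, 146.74]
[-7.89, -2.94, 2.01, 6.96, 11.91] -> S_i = -7.89 + 4.95*i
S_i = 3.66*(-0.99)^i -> [3.66, -3.62, 3.59, -3.55, 3.52]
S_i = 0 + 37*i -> [0, 37, 74, 111, 148]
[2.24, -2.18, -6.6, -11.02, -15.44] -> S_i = 2.24 + -4.42*i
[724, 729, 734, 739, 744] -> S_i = 724 + 5*i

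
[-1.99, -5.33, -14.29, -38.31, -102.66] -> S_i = -1.99*2.68^i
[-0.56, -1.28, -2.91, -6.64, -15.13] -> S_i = -0.56*2.28^i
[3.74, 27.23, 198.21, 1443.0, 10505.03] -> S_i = 3.74*7.28^i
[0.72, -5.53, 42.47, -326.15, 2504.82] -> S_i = 0.72*(-7.68)^i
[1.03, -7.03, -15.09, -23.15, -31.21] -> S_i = 1.03 + -8.06*i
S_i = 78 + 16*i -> [78, 94, 110, 126, 142]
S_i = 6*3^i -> [6, 18, 54, 162, 486]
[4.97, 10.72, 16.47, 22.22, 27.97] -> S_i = 4.97 + 5.75*i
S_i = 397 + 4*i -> [397, 401, 405, 409, 413]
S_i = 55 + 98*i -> [55, 153, 251, 349, 447]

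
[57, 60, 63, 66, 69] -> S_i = 57 + 3*i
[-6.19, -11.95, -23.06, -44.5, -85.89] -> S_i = -6.19*1.93^i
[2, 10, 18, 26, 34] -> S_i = 2 + 8*i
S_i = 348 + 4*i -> [348, 352, 356, 360, 364]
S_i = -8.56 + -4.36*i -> [-8.56, -12.92, -17.28, -21.64, -26.0]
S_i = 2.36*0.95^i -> [2.36, 2.24, 2.13, 2.02, 1.92]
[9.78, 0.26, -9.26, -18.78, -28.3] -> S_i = 9.78 + -9.52*i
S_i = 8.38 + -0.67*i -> [8.38, 7.71, 7.04, 6.37, 5.7]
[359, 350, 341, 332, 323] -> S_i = 359 + -9*i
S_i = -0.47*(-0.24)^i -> [-0.47, 0.11, -0.03, 0.01, -0.0]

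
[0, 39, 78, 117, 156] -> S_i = 0 + 39*i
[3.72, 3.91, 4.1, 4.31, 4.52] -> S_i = 3.72*1.05^i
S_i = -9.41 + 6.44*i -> [-9.41, -2.97, 3.47, 9.91, 16.35]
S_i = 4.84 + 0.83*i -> [4.84, 5.67, 6.5, 7.33, 8.16]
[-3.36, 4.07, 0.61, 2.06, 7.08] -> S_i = Random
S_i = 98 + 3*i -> [98, 101, 104, 107, 110]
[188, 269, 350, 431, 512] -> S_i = 188 + 81*i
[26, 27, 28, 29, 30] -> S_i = 26 + 1*i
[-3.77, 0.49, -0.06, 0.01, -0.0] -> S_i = -3.77*(-0.13)^i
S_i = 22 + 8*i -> [22, 30, 38, 46, 54]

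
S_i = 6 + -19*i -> [6, -13, -32, -51, -70]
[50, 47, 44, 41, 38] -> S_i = 50 + -3*i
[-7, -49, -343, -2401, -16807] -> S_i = -7*7^i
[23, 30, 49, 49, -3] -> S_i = Random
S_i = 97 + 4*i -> [97, 101, 105, 109, 113]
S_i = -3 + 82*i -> [-3, 79, 161, 243, 325]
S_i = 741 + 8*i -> [741, 749, 757, 765, 773]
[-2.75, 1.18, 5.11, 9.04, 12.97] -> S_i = -2.75 + 3.93*i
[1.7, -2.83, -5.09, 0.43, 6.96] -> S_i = Random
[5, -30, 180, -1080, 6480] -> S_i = 5*-6^i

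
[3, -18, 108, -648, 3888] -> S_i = 3*-6^i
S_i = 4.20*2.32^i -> [4.2, 9.74, 22.61, 52.45, 121.67]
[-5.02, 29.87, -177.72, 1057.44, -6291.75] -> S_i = -5.02*(-5.95)^i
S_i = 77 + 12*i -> [77, 89, 101, 113, 125]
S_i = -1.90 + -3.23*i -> [-1.9, -5.13, -8.36, -11.59, -14.82]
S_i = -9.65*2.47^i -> [-9.65, -23.84, -58.87, -145.42, -359.18]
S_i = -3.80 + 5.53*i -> [-3.8, 1.73, 7.26, 12.79, 18.32]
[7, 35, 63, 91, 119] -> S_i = 7 + 28*i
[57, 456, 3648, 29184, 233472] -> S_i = 57*8^i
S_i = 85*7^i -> [85, 595, 4165, 29155, 204085]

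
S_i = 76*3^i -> [76, 228, 684, 2052, 6156]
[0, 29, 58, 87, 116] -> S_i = 0 + 29*i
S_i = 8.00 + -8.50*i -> [8.0, -0.5, -9.0, -17.5, -26.0]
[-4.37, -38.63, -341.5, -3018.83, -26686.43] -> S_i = -4.37*8.84^i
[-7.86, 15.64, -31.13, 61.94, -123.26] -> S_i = -7.86*(-1.99)^i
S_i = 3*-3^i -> [3, -9, 27, -81, 243]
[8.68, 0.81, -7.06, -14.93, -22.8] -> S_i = 8.68 + -7.87*i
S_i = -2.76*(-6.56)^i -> [-2.76, 18.11, -118.77, 779.15, -5111.22]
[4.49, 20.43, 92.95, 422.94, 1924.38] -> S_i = 4.49*4.55^i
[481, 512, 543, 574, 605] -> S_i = 481 + 31*i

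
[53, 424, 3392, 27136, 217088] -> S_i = 53*8^i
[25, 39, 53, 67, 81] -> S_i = 25 + 14*i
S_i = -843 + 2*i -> [-843, -841, -839, -837, -835]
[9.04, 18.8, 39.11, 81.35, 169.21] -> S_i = 9.04*2.08^i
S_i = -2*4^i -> [-2, -8, -32, -128, -512]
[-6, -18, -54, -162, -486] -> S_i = -6*3^i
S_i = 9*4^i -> [9, 36, 144, 576, 2304]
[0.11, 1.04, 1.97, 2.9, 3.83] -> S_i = 0.11 + 0.93*i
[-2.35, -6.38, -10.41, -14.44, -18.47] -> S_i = -2.35 + -4.03*i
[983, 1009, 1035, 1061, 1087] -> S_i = 983 + 26*i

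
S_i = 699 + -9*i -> [699, 690, 681, 672, 663]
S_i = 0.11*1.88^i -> [0.11, 0.21, 0.39, 0.73, 1.37]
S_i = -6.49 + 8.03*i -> [-6.49, 1.54, 9.57, 17.6, 25.63]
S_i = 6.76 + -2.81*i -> [6.76, 3.95, 1.14, -1.67, -4.48]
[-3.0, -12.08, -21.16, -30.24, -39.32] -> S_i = -3.00 + -9.08*i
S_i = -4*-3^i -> [-4, 12, -36, 108, -324]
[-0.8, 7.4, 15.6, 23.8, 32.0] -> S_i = -0.80 + 8.20*i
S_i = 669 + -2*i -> [669, 667, 665, 663, 661]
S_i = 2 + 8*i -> [2, 10, 18, 26, 34]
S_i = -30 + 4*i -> [-30, -26, -22, -18, -14]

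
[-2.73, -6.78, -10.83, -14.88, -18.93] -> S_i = -2.73 + -4.05*i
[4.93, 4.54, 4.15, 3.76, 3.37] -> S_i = 4.93 + -0.39*i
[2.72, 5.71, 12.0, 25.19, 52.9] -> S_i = 2.72*2.10^i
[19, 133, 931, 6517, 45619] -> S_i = 19*7^i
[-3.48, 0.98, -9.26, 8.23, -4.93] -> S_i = Random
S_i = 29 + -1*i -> [29, 28, 27, 26, 25]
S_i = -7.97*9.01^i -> [-7.97, -71.81, -647.01, -5829.52, -52523.96]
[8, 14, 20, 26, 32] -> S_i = 8 + 6*i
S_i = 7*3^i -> [7, 21, 63, 189, 567]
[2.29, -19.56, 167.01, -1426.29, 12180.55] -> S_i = 2.29*(-8.54)^i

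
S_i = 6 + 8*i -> [6, 14, 22, 30, 38]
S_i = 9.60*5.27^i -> [9.6, 50.59, 266.62, 1405.09, 7404.81]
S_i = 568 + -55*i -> [568, 513, 458, 403, 348]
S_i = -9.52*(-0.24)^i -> [-9.52, 2.28, -0.55, 0.13, -0.03]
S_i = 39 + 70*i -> [39, 109, 179, 249, 319]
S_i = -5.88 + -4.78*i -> [-5.88, -10.66, -15.44, -20.22, -25.0]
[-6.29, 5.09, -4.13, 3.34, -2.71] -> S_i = -6.29*(-0.81)^i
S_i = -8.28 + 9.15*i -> [-8.28, 0.87, 10.02, 19.17, 28.32]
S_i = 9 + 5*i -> [9, 14, 19, 24, 29]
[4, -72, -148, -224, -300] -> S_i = 4 + -76*i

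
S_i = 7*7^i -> [7, 49, 343, 2401, 16807]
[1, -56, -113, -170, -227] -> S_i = 1 + -57*i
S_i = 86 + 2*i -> [86, 88, 90, 92, 94]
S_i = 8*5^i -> [8, 40, 200, 1000, 5000]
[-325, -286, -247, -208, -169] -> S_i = -325 + 39*i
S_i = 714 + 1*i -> [714, 715, 716, 717, 718]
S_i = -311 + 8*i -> [-311, -303, -295, -287, -279]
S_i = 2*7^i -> [2, 14, 98, 686, 4802]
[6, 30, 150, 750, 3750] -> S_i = 6*5^i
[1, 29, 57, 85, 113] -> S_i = 1 + 28*i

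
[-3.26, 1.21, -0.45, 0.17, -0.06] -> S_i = -3.26*(-0.37)^i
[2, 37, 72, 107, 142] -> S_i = 2 + 35*i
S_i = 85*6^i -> [85, 510, 3060, 18360, 110160]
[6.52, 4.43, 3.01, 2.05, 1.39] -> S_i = 6.52*0.68^i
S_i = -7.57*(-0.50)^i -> [-7.57, 3.78, -1.89, 0.95, -0.47]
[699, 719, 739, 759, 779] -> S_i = 699 + 20*i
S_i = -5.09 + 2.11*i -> [-5.09, -2.98, -0.87, 1.24, 3.35]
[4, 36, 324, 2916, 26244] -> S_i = 4*9^i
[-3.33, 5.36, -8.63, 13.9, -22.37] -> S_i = -3.33*(-1.61)^i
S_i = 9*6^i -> [9, 54, 324, 1944, 11664]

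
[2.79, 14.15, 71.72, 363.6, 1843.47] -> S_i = 2.79*5.07^i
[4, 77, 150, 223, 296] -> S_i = 4 + 73*i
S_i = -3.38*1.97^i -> [-3.38, -6.66, -13.12, -25.84, -50.91]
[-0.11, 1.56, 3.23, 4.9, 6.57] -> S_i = -0.11 + 1.67*i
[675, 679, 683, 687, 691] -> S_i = 675 + 4*i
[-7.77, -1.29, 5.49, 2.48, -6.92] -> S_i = Random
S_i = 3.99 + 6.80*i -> [3.99, 10.79, 17.59, 24.39, 31.19]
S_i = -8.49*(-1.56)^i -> [-8.49, 13.24, -20.66, 32.23, -50.28]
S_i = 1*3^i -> [1, 3, 9, 27, 81]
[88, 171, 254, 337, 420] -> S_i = 88 + 83*i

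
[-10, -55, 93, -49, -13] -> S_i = Random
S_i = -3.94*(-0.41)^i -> [-3.94, 1.62, -0.66, 0.27, -0.11]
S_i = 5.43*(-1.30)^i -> [5.43, -7.06, 9.18, -11.93, 15.51]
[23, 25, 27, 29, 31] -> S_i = 23 + 2*i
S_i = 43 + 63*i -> [43, 106, 169, 232, 295]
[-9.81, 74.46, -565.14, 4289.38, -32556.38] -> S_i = -9.81*(-7.59)^i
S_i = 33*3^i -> [33, 99, 297, 891, 2673]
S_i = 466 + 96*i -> [466, 562, 658, 754, 850]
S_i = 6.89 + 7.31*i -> [6.89, 14.2, 21.51, 28.82, 36.13]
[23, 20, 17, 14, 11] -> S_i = 23 + -3*i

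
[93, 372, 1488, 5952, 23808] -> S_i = 93*4^i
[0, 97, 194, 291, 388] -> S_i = 0 + 97*i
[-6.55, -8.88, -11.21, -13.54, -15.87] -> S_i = -6.55 + -2.33*i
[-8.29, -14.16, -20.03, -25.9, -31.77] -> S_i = -8.29 + -5.87*i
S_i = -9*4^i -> [-9, -36, -144, -576, -2304]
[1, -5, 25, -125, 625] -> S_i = 1*-5^i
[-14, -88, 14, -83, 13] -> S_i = Random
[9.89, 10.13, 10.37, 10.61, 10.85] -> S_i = 9.89 + 0.24*i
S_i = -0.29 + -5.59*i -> [-0.29, -5.88, -11.47, -17.06, -22.65]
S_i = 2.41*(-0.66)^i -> [2.41, -1.59, 1.05, -0.69, 0.46]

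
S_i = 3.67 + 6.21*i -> [3.67, 9.88, 16.09, 22.3, 28.51]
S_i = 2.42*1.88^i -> [2.42, 4.55, 8.55, 16.08, 30.23]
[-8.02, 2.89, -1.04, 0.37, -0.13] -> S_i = -8.02*(-0.36)^i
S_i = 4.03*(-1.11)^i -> [4.03, -4.47, 4.97, -5.51, 6.12]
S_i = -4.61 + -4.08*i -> [-4.61, -8.69, -12.77, -16.85, -20.93]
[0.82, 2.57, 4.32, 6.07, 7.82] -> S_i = 0.82 + 1.75*i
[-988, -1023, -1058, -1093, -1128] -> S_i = -988 + -35*i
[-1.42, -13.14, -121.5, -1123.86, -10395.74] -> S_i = -1.42*9.25^i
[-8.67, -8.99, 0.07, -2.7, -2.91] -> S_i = Random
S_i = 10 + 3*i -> [10, 13, 16, 19, 22]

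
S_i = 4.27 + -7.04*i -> [4.27, -2.77, -9.81, -16.85, -23.89]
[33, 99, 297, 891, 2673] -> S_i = 33*3^i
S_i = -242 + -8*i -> [-242, -250, -258, -266, -274]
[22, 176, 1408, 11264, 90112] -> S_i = 22*8^i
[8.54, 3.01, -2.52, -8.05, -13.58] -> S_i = 8.54 + -5.53*i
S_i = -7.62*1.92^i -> [-7.62, -14.63, -28.09, -53.93, -103.55]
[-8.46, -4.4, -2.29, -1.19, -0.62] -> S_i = -8.46*0.52^i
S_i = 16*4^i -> [16, 64, 256, 1024, 4096]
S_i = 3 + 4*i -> [3, 7, 11, 15, 19]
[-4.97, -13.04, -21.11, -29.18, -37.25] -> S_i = -4.97 + -8.07*i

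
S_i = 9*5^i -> [9, 45, 225, 1125, 5625]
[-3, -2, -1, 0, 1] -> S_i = -3 + 1*i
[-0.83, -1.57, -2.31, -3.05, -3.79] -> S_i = -0.83 + -0.74*i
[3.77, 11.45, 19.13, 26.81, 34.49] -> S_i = 3.77 + 7.68*i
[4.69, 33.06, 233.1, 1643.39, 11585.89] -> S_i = 4.69*7.05^i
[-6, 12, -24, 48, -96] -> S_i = -6*-2^i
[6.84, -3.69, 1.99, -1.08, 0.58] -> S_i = 6.84*(-0.54)^i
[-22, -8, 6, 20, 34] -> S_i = -22 + 14*i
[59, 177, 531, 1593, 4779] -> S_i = 59*3^i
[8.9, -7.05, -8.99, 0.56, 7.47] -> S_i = Random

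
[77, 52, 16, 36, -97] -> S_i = Random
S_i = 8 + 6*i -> [8, 14, 20, 26, 32]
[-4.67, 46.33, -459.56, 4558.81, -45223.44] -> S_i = -4.67*(-9.92)^i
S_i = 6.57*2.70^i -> [6.57, 17.74, 47.9, 129.32, 349.16]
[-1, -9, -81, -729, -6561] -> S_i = -1*9^i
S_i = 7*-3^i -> [7, -21, 63, -189, 567]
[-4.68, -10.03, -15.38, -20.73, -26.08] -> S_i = -4.68 + -5.35*i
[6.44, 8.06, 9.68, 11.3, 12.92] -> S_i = 6.44 + 1.62*i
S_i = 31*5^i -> [31, 155, 775, 3875, 19375]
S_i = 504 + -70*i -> [504, 434, 364, 294, 224]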